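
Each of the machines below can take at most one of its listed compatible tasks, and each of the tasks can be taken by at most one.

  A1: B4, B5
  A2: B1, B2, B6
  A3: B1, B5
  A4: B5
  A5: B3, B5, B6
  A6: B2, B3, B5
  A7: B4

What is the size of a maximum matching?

6

Unit-capacity flow: source→left, listed edges, right→sink; max matching = max flow.
Augmenting path A1→B4 (+1); matched 1.
Augmenting path A2→B1 (+1); matched 2.
Augmenting path A3→B5 (+1); matched 3.
Augmenting path A5→B3 (+1); matched 4.
Augmenting path A6→B2 (+1); matched 5.
Augmenting path A4→B5→A3→B1→A2→B6 (+1); matched 6.
No augmenting path remains; maximum matching = 6.
König certificate: {A2, A3, A5, A6, B4, B5} is a vertex cover of size 6 (every listed pair touches it), so no matching can be larger.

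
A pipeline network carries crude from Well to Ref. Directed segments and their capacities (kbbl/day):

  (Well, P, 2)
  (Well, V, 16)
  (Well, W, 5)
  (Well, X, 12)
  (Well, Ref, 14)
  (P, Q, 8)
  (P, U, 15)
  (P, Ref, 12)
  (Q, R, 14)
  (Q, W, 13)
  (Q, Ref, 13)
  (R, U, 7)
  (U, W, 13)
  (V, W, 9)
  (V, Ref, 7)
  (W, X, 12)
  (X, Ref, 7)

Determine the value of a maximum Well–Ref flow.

30

Augment Well→Ref: bottleneck 14, flow now 14.
Augment Well→P→Ref: bottleneck 2, flow now 16.
Augment Well→V→Ref: bottleneck 7, flow now 23.
Augment Well→X→Ref: bottleneck 7, flow now 30.
No augmenting path remains; maximum flow = 30.
In the residual graph, reachable from Well: {Well, V, W, X}.
Min-cut edges: Well→P (2), Well→Ref (14), V→Ref (7), X→Ref (7); capacity 2 + 14 + 7 + 7 = 30.
This cut is saturated, so no flow can exceed 30.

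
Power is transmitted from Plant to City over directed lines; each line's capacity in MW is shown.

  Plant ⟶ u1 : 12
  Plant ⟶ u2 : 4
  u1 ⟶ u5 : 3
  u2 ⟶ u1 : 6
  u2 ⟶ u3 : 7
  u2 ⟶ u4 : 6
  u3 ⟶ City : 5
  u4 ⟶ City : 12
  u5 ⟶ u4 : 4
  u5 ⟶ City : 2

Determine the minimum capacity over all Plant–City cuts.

7

Augment Plant→u1→u5→City: bottleneck 2, flow now 2.
Augment Plant→u2→u3→City: bottleneck 4, flow now 6.
Augment Plant→u1→u5→u4→City: bottleneck 1, flow now 7.
No augmenting path remains; maximum flow = 7.
By max-flow min-cut, the minimum cut capacity equals the max flow.
In the residual graph, reachable from Plant: {Plant, u1}.
Min-cut edges: Plant→u2 (4), u1→u5 (3); capacity 4 + 3 = 7.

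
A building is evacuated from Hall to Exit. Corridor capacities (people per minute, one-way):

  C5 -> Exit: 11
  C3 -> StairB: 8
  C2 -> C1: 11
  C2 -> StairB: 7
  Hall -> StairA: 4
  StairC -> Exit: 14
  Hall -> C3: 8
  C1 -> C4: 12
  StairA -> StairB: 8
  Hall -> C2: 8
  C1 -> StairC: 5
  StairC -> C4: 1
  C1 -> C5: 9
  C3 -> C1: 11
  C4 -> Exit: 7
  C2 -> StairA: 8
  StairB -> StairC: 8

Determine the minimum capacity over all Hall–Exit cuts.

Augment Hall→C2→C1→StairC→Exit: bottleneck 5, flow now 5.
Augment Hall→C2→C1→C5→Exit: bottleneck 3, flow now 8.
Augment Hall→StairA→StairB→StairC→Exit: bottleneck 4, flow now 12.
Augment Hall→C3→C1→C5→Exit: bottleneck 6, flow now 18.
Augment Hall→C3→C1→C4→Exit: bottleneck 2, flow now 20.
No augmenting path remains; maximum flow = 20.
By max-flow min-cut, the minimum cut capacity equals the max flow.
In the residual graph, reachable from Hall: {Hall}.
Min-cut edges: Hall→C2 (8), Hall→StairA (4), Hall→C3 (8); capacity 8 + 4 + 8 = 20.

20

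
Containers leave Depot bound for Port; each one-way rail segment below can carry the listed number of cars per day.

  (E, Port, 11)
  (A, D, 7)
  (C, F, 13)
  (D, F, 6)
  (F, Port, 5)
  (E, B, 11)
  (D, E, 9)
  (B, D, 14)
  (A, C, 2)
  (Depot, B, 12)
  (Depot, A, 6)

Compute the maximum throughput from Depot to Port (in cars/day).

14

Augment Depot→A→C→F→Port: bottleneck 2, flow now 2.
Augment Depot→A→D→E→Port: bottleneck 4, flow now 6.
Augment Depot→B→D→E→Port: bottleneck 5, flow now 11.
Augment Depot→B→D→F→Port: bottleneck 3, flow now 14.
No augmenting path remains; maximum flow = 14.
In the residual graph, reachable from Depot: {Depot, A, B, C, D, F}.
Min-cut edges: D→E (9), F→Port (5); capacity 9 + 5 = 14.
This cut is saturated, so no flow can exceed 14.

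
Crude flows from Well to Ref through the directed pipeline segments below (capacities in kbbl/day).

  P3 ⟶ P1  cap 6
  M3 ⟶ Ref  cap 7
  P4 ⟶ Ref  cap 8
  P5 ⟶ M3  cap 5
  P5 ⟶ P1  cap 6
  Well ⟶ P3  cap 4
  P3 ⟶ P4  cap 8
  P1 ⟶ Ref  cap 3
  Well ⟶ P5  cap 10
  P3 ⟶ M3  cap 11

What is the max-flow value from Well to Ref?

12

Augment Well→P5→M3→Ref: bottleneck 5, flow now 5.
Augment Well→P5→P1→Ref: bottleneck 3, flow now 8.
Augment Well→P3→P4→Ref: bottleneck 4, flow now 12.
No augmenting path remains; maximum flow = 12.
In the residual graph, reachable from Well: {Well, P5, P1}.
Min-cut edges: Well→P3 (4), P5→M3 (5), P1→Ref (3); capacity 4 + 5 + 3 = 12.
This cut is saturated, so no flow can exceed 12.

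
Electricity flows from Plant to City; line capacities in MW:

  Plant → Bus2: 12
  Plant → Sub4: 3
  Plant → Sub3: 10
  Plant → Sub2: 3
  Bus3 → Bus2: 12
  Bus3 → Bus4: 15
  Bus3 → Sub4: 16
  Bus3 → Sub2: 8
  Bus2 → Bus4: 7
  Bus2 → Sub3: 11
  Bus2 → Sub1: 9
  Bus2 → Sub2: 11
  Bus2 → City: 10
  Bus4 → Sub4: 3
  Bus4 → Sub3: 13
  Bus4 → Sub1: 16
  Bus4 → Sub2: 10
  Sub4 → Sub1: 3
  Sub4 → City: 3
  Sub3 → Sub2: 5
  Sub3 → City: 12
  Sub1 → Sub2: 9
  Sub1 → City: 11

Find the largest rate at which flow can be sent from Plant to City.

Augment Plant→Bus2→City: bottleneck 10, flow now 10.
Augment Plant→Sub4→City: bottleneck 3, flow now 13.
Augment Plant→Sub3→City: bottleneck 10, flow now 23.
Augment Plant→Bus2→Sub3→City: bottleneck 2, flow now 25.
No augmenting path remains; maximum flow = 25.
In the residual graph, reachable from Plant: {Plant, Sub2}.
Min-cut edges: Plant→Bus2 (12), Plant→Sub4 (3), Plant→Sub3 (10); capacity 12 + 3 + 10 = 25.
This cut is saturated, so no flow can exceed 25.

25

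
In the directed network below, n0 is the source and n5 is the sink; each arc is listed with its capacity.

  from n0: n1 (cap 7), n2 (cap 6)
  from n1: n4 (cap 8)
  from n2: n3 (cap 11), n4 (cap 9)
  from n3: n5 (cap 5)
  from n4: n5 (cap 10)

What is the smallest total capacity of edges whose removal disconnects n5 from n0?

13

Augment n0→n1→n4→n5: bottleneck 7, flow now 7.
Augment n0→n2→n3→n5: bottleneck 5, flow now 12.
Augment n0→n2→n4→n5: bottleneck 1, flow now 13.
No augmenting path remains; maximum flow = 13.
By max-flow min-cut, the minimum cut capacity equals the max flow.
In the residual graph, reachable from n0: {n0}.
Min-cut edges: n0→n1 (7), n0→n2 (6); capacity 7 + 6 = 13.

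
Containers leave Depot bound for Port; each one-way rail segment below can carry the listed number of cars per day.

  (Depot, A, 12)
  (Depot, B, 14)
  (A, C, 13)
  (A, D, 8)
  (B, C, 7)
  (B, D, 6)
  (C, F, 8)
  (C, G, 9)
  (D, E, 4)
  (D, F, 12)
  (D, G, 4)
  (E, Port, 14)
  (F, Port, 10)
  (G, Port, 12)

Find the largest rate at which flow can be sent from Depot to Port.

Augment Depot→A→C→F→Port: bottleneck 8, flow now 8.
Augment Depot→A→C→G→Port: bottleneck 4, flow now 12.
Augment Depot→B→C→G→Port: bottleneck 5, flow now 17.
Augment Depot→B→D→E→Port: bottleneck 4, flow now 21.
Augment Depot→B→D→F→Port: bottleneck 2, flow now 23.
Augment Depot→B→C→A→D→G→Port: bottleneck 2, flow now 25. (uses reverse residual edge)
No augmenting path remains; maximum flow = 25.
In the residual graph, reachable from Depot: {Depot, B}.
Min-cut edges: Depot→A (12), B→C (7), B→D (6); capacity 12 + 7 + 6 = 25.
This cut is saturated, so no flow can exceed 25.

25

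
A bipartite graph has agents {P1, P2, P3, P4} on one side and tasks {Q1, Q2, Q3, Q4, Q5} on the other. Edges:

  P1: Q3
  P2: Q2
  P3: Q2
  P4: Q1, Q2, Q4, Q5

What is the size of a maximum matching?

3

Unit-capacity flow: source→left, listed edges, right→sink; max matching = max flow.
Augmenting path P1→Q3 (+1); matched 1.
Augmenting path P2→Q2 (+1); matched 2.
Augmenting path P4→Q1 (+1); matched 3.
No augmenting path remains; maximum matching = 3.
König certificate: {P1, P4, Q2} is a vertex cover of size 3 (every listed pair touches it), so no matching can be larger.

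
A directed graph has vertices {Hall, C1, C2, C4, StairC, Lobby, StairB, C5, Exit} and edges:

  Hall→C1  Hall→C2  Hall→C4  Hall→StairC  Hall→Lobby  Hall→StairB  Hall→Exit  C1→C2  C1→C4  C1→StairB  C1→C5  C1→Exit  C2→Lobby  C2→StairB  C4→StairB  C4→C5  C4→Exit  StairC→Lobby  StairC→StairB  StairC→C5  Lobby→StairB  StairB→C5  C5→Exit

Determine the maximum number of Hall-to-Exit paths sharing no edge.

Assign every edge capacity 1; by Menger, the answer equals the max flow.
Path Hall→Exit (+1); total 1.
Path Hall→C1→Exit (+1); total 2.
Path Hall→C4→Exit (+1); total 3.
Path Hall→StairC→C5→Exit (+1); total 4.
No residual Hall→Exit path; max flow = 4.
Certifying cut of size 4: {C5→Exit, Hall→C1, Hall→C4, Hall→Exit}.

4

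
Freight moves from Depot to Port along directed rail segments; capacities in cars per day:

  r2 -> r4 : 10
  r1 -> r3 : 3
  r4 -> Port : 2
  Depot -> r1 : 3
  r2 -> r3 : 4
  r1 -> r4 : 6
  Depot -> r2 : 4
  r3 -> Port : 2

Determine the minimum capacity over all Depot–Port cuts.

4

Augment Depot→r1→r3→Port: bottleneck 2, flow now 2.
Augment Depot→r1→r4→Port: bottleneck 1, flow now 3.
Augment Depot→r2→r4→Port: bottleneck 1, flow now 4.
No augmenting path remains; maximum flow = 4.
By max-flow min-cut, the minimum cut capacity equals the max flow.
In the residual graph, reachable from Depot: {Depot, r1, r2, r3, r4}.
Min-cut edges: r3→Port (2), r4→Port (2); capacity 2 + 2 = 4.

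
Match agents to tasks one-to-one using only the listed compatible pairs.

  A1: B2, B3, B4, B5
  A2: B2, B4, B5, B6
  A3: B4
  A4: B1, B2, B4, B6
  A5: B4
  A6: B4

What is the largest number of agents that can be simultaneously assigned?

Unit-capacity flow: source→left, listed edges, right→sink; max matching = max flow.
Augmenting path A1→B2 (+1); matched 1.
Augmenting path A2→B4 (+1); matched 2.
Augmenting path A4→B1 (+1); matched 3.
Augmenting path A3→B4→A2→B5 (+1); matched 4.
No augmenting path remains; maximum matching = 4.
König certificate: {A1, A2, A4, B4} is a vertex cover of size 4 (every listed pair touches it), so no matching can be larger.

4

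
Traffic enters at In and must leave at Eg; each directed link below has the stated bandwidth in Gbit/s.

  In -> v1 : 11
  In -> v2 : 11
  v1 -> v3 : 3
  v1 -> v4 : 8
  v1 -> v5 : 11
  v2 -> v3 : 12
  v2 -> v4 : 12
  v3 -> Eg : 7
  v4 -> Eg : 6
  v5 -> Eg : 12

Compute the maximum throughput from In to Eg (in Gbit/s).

22

Augment In→v1→v3→Eg: bottleneck 3, flow now 3.
Augment In→v1→v4→Eg: bottleneck 6, flow now 9.
Augment In→v1→v5→Eg: bottleneck 2, flow now 11.
Augment In→v2→v3→Eg: bottleneck 4, flow now 15.
Augment In→v2→v3→v1→v5→Eg: bottleneck 3, flow now 18. (uses reverse residual edge)
Augment In→v2→v4→v1→v5→Eg: bottleneck 4, flow now 22. (uses reverse residual edge)
No augmenting path remains; maximum flow = 22.
In the residual graph, reachable from In: {In}.
Min-cut edges: In→v1 (11), In→v2 (11); capacity 11 + 11 = 22.
This cut is saturated, so no flow can exceed 22.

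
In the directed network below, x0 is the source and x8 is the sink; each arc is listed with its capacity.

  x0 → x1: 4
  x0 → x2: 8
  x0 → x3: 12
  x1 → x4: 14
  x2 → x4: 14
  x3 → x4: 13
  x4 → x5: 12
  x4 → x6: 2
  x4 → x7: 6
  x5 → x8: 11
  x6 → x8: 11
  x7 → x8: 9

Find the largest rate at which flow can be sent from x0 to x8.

19

Augment x0→x1→x4→x5→x8: bottleneck 4, flow now 4.
Augment x0→x2→x4→x5→x8: bottleneck 7, flow now 11.
Augment x0→x2→x4→x6→x8: bottleneck 1, flow now 12.
Augment x0→x3→x4→x6→x8: bottleneck 1, flow now 13.
Augment x0→x3→x4→x7→x8: bottleneck 6, flow now 19.
No augmenting path remains; maximum flow = 19.
In the residual graph, reachable from x0: {x0, x1, x2, x3, x4, x5}.
Min-cut edges: x4→x6 (2), x4→x7 (6), x5→x8 (11); capacity 2 + 6 + 11 = 19.
This cut is saturated, so no flow can exceed 19.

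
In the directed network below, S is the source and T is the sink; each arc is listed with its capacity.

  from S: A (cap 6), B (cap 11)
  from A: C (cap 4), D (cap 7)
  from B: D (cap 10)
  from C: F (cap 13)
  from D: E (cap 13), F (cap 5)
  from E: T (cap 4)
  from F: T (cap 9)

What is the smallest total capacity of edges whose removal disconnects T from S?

13

Augment S→A→C→F→T: bottleneck 4, flow now 4.
Augment S→A→D→E→T: bottleneck 2, flow now 6.
Augment S→B→D→E→T: bottleneck 2, flow now 8.
Augment S→B→D→F→T: bottleneck 5, flow now 13.
No augmenting path remains; maximum flow = 13.
By max-flow min-cut, the minimum cut capacity equals the max flow.
In the residual graph, reachable from S: {S, A, B, D, E}.
Min-cut edges: A→C (4), D→F (5), E→T (4); capacity 4 + 5 + 4 = 13.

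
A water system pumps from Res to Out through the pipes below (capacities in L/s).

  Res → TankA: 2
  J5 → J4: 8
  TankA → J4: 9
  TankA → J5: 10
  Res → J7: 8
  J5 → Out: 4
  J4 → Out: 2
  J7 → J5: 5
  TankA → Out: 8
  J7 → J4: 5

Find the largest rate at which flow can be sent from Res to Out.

Augment Res→TankA→Out: bottleneck 2, flow now 2.
Augment Res→J7→J5→Out: bottleneck 4, flow now 6.
Augment Res→J7→J4→Out: bottleneck 2, flow now 8.
No augmenting path remains; maximum flow = 8.
In the residual graph, reachable from Res: {Res, J7, J5, J4}.
Min-cut edges: Res→TankA (2), J5→Out (4), J4→Out (2); capacity 2 + 4 + 2 = 8.
This cut is saturated, so no flow can exceed 8.

8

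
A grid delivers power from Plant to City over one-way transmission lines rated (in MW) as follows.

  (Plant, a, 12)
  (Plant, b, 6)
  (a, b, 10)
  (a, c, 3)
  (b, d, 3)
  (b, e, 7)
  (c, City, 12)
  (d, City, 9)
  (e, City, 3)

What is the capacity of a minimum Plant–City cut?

Augment Plant→a→c→City: bottleneck 3, flow now 3.
Augment Plant→b→d→City: bottleneck 3, flow now 6.
Augment Plant→b→e→City: bottleneck 3, flow now 9.
No augmenting path remains; maximum flow = 9.
By max-flow min-cut, the minimum cut capacity equals the max flow.
In the residual graph, reachable from Plant: {Plant, a, b, e}.
Min-cut edges: a→c (3), b→d (3), e→City (3); capacity 3 + 3 + 3 = 9.

9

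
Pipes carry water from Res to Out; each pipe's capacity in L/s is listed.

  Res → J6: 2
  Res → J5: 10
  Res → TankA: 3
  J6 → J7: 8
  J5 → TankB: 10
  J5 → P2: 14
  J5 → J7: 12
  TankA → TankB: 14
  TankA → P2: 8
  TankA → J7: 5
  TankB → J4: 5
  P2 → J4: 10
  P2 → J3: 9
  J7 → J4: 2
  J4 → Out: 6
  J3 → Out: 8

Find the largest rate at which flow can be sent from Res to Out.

Augment Res→J6→J7→J4→Out: bottleneck 2, flow now 2.
Augment Res→J5→TankB→J4→Out: bottleneck 4, flow now 6.
Augment Res→J5→P2→J3→Out: bottleneck 6, flow now 12.
Augment Res→TankA→P2→J3→Out: bottleneck 2, flow now 14.
No augmenting path remains; maximum flow = 14.
In the residual graph, reachable from Res: {Res, J6, J5, TankA, TankB, P2, J7, J4, J3}.
Min-cut edges: J4→Out (6), J3→Out (8); capacity 6 + 8 = 14.
This cut is saturated, so no flow can exceed 14.

14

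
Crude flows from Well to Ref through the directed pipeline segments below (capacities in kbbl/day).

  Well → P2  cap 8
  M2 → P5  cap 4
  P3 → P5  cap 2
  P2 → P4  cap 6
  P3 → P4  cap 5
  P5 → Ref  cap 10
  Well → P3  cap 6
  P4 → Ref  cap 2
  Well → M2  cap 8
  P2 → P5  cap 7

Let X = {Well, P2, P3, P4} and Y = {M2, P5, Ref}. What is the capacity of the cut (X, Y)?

Edges leaving {Well, P2, P3, P4}: Well→M2 (8), P2→P5 (7), P3→P5 (2), P4→Ref (2).
Cut capacity = 8 + 7 + 2 + 2 = 19.

19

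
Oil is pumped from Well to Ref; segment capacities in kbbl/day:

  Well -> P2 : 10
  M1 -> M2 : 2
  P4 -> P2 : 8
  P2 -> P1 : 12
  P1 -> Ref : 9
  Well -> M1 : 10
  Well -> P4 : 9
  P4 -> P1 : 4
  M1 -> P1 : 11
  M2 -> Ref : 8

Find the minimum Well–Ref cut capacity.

Augment Well→P4→P1→Ref: bottleneck 4, flow now 4.
Augment Well→M1→P1→Ref: bottleneck 5, flow now 9.
Augment Well→M1→M2→Ref: bottleneck 2, flow now 11.
No augmenting path remains; maximum flow = 11.
By max-flow min-cut, the minimum cut capacity equals the max flow.
In the residual graph, reachable from Well: {Well, P4, M1, P2, P1}.
Min-cut edges: M1→M2 (2), P1→Ref (9); capacity 2 + 9 = 11.

11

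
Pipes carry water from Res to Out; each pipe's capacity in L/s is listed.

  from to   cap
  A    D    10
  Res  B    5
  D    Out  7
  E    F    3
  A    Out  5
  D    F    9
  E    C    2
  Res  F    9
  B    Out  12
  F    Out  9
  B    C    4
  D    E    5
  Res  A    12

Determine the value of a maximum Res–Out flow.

Augment Res→A→Out: bottleneck 5, flow now 5.
Augment Res→B→Out: bottleneck 5, flow now 10.
Augment Res→F→Out: bottleneck 9, flow now 19.
Augment Res→A→D→Out: bottleneck 7, flow now 26.
No augmenting path remains; maximum flow = 26.
In the residual graph, reachable from Res: {Res}.
Min-cut edges: Res→A (12), Res→B (5), Res→F (9); capacity 12 + 5 + 9 = 26.
This cut is saturated, so no flow can exceed 26.

26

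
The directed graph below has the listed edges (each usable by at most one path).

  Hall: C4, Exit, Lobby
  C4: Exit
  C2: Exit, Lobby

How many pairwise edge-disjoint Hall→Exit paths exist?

2

Assign every edge capacity 1; by Menger, the answer equals the max flow.
Path Hall→Exit (+1); total 1.
Path Hall→C4→Exit (+1); total 2.
No residual Hall→Exit path; max flow = 2.
Certifying cut of size 2: {Hall→C4, Hall→Exit}.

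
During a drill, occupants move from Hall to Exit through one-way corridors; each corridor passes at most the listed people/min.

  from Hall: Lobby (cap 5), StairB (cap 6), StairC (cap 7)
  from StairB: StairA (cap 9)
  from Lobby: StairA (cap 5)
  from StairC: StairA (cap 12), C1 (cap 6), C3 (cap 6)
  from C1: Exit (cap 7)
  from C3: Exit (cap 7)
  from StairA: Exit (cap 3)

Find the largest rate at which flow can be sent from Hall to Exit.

10

Augment Hall→StairB→StairA→Exit: bottleneck 3, flow now 3.
Augment Hall→StairC→C1→Exit: bottleneck 6, flow now 9.
Augment Hall→StairC→C3→Exit: bottleneck 1, flow now 10.
No augmenting path remains; maximum flow = 10.
In the residual graph, reachable from Hall: {Hall, StairB, Lobby, StairA}.
Min-cut edges: Hall→StairC (7), StairA→Exit (3); capacity 7 + 3 = 10.
This cut is saturated, so no flow can exceed 10.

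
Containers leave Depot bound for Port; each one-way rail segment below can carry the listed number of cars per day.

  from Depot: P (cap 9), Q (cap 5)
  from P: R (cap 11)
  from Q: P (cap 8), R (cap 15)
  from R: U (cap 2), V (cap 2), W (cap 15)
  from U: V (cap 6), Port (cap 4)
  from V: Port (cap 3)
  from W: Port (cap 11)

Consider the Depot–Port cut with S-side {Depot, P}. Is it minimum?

No — its capacity is 16, but the minimum cut has capacity 14.

Given cut capacity: 5 + 11 = 16.
Augment Depot→P→R→U→Port: bottleneck 2, flow now 2.
Augment Depot→P→R→V→Port: bottleneck 2, flow now 4.
Augment Depot→P→R→W→Port: bottleneck 5, flow now 9.
Augment Depot→Q→R→W→Port: bottleneck 5, flow now 14.
No augmenting path remains; maximum flow = 14.
In the residual graph, reachable from Depot: {Depot}.
Min-cut edges: Depot→P (9), Depot→Q (5); capacity 9 + 5 = 14.
Cut capacity 16 exceeds the max flow 14, so it is not minimum.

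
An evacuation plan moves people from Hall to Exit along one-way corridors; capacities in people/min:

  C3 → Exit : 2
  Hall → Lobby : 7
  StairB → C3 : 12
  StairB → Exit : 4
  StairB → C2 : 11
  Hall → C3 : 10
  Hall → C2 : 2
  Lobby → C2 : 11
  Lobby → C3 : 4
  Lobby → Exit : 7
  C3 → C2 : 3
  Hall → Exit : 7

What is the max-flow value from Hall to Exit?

Augment Hall→Exit: bottleneck 7, flow now 7.
Augment Hall→Lobby→Exit: bottleneck 7, flow now 14.
Augment Hall→C3→Exit: bottleneck 2, flow now 16.
No augmenting path remains; maximum flow = 16.
In the residual graph, reachable from Hall: {Hall, C3, C2}.
Min-cut edges: Hall→Lobby (7), Hall→Exit (7), C3→Exit (2); capacity 7 + 7 + 2 = 16.
This cut is saturated, so no flow can exceed 16.

16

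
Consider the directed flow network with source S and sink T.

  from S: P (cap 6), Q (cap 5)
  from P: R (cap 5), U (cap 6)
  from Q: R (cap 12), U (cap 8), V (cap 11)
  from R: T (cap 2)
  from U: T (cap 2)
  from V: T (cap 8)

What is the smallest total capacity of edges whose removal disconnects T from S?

9

Augment S→P→R→T: bottleneck 2, flow now 2.
Augment S→P→U→T: bottleneck 2, flow now 4.
Augment S→Q→V→T: bottleneck 5, flow now 9.
No augmenting path remains; maximum flow = 9.
By max-flow min-cut, the minimum cut capacity equals the max flow.
In the residual graph, reachable from S: {S, P, R, U}.
Min-cut edges: S→Q (5), R→T (2), U→T (2); capacity 5 + 2 + 2 = 9.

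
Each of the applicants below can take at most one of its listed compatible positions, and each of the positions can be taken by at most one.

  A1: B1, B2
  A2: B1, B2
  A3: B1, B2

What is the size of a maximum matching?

Unit-capacity flow: source→left, listed edges, right→sink; max matching = max flow.
Augmenting path A1→B1 (+1); matched 1.
Augmenting path A2→B2 (+1); matched 2.
No augmenting path remains; maximum matching = 2.
König certificate: {B1, B2} is a vertex cover of size 2 (every listed pair touches it), so no matching can be larger.

2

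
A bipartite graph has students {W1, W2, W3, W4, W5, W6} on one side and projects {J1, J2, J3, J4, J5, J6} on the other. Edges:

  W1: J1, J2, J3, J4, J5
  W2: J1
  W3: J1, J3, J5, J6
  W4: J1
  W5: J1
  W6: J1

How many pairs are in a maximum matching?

Unit-capacity flow: source→left, listed edges, right→sink; max matching = max flow.
Augmenting path W1→J1 (+1); matched 1.
Augmenting path W3→J3 (+1); matched 2.
Augmenting path W2→J1→W1→J2 (+1); matched 3.
No augmenting path remains; maximum matching = 3.
König certificate: {W1, W3, J1} is a vertex cover of size 3 (every listed pair touches it), so no matching can be larger.

3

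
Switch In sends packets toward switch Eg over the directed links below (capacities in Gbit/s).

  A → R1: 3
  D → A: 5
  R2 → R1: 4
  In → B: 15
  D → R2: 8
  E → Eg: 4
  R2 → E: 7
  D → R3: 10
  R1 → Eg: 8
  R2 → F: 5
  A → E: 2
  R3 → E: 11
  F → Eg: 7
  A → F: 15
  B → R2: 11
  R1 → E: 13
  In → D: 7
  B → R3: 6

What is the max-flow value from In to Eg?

18

Augment In→B→R2→R1→Eg: bottleneck 4, flow now 4.
Augment In→B→R2→E→Eg: bottleneck 4, flow now 8.
Augment In→B→R2→F→Eg: bottleneck 3, flow now 11.
Augment In→D→A→R1→Eg: bottleneck 3, flow now 14.
Augment In→D→A→F→Eg: bottleneck 2, flow now 16.
Augment In→D→R2→F→Eg: bottleneck 2, flow now 18.
No augmenting path remains; maximum flow = 18.
In the residual graph, reachable from In: {In, B, D, R2, R3, E}.
Min-cut edges: D→A (5), R2→R1 (4), R2→F (5), E→Eg (4); capacity 5 + 4 + 5 + 4 = 18.
This cut is saturated, so no flow can exceed 18.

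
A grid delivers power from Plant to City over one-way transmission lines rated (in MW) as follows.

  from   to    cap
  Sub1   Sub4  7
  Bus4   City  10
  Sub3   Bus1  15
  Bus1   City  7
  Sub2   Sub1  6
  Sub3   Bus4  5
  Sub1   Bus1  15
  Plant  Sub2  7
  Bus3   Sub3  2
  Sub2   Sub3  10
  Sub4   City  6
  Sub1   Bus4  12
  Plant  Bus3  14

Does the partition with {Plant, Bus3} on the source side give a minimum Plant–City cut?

Yes — it is a minimum cut (capacity 9).

Given cut capacity: 7 + 2 = 9.
Augment Plant→Sub2→Sub1→Bus1→City: bottleneck 6, flow now 6.
Augment Plant→Sub2→Sub3→Bus1→City: bottleneck 1, flow now 7.
Augment Plant→Bus3→Sub3→Bus4→City: bottleneck 2, flow now 9.
No augmenting path remains; maximum flow = 9.
Cut capacity 9 equals the max flow, so it is a minimum cut.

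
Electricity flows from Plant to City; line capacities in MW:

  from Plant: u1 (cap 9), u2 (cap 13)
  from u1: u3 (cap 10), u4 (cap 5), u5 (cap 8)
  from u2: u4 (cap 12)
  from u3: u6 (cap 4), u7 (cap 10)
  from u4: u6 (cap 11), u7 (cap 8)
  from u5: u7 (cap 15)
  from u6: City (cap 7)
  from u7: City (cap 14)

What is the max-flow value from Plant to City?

Augment Plant→u1→u3→u6→City: bottleneck 4, flow now 4.
Augment Plant→u1→u3→u7→City: bottleneck 5, flow now 9.
Augment Plant→u2→u4→u6→City: bottleneck 3, flow now 12.
Augment Plant→u2→u4→u7→City: bottleneck 8, flow now 20.
Augment Plant→u2→u4→u6→u3→u7→City: bottleneck 1, flow now 21. (uses reverse residual edge)
No augmenting path remains; maximum flow = 21.
In the residual graph, reachable from Plant: {Plant, u2}.
Min-cut edges: Plant→u1 (9), u2→u4 (12); capacity 9 + 12 = 21.
This cut is saturated, so no flow can exceed 21.

21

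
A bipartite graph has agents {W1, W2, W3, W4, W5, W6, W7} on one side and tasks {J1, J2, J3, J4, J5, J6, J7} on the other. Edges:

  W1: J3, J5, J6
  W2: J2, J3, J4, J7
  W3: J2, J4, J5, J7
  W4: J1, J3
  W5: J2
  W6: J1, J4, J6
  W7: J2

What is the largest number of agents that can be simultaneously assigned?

Unit-capacity flow: source→left, listed edges, right→sink; max matching = max flow.
Augmenting path W1→J3 (+1); matched 1.
Augmenting path W2→J2 (+1); matched 2.
Augmenting path W3→J4 (+1); matched 3.
Augmenting path W4→J1 (+1); matched 4.
Augmenting path W6→J6 (+1); matched 5.
Augmenting path W5→J2→W2→J7 (+1); matched 6.
No augmenting path remains; maximum matching = 6.
König certificate: {W1, W2, W3, W4, W6, J2} is a vertex cover of size 6 (every listed pair touches it), so no matching can be larger.

6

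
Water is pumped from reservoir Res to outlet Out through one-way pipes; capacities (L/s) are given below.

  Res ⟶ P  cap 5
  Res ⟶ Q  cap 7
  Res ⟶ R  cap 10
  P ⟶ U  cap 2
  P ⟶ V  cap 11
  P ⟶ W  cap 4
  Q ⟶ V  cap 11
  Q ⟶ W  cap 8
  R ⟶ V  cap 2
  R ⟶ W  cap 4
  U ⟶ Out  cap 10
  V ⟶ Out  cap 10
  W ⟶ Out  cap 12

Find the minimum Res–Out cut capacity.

18

Augment Res→P→U→Out: bottleneck 2, flow now 2.
Augment Res→P→V→Out: bottleneck 3, flow now 5.
Augment Res→Q→V→Out: bottleneck 7, flow now 12.
Augment Res→R→W→Out: bottleneck 4, flow now 16.
Augment Res→R→V→P→W→Out: bottleneck 2, flow now 18. (uses reverse residual edge)
No augmenting path remains; maximum flow = 18.
By max-flow min-cut, the minimum cut capacity equals the max flow.
In the residual graph, reachable from Res: {Res, R}.
Min-cut edges: Res→P (5), Res→Q (7), R→V (2), R→W (4); capacity 5 + 7 + 2 + 4 = 18.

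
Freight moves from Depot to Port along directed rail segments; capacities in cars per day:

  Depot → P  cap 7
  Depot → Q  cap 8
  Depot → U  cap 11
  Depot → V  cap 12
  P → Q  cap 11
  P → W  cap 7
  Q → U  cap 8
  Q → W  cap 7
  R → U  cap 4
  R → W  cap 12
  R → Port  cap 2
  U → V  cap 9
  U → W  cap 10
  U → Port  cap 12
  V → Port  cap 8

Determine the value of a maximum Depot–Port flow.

20

Augment Depot→U→Port: bottleneck 11, flow now 11.
Augment Depot→V→Port: bottleneck 8, flow now 19.
Augment Depot→Q→U→Port: bottleneck 1, flow now 20.
No augmenting path remains; maximum flow = 20.
In the residual graph, reachable from Depot: {Depot, P, Q, U, V, W}.
Min-cut edges: U→Port (12), V→Port (8); capacity 12 + 8 = 20.
This cut is saturated, so no flow can exceed 20.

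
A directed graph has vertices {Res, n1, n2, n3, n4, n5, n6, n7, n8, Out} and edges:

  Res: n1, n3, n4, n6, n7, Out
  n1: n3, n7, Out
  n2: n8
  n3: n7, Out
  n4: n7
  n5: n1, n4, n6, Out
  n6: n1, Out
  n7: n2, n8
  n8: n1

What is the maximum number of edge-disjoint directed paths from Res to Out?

Assign every edge capacity 1; by Menger, the answer equals the max flow.
Path Res→Out (+1); total 1.
Path Res→n1→Out (+1); total 2.
Path Res→n3→Out (+1); total 3.
Path Res→n6→Out (+1); total 4.
No residual Res→Out path; max flow = 4.
Certifying cut of size 4: {Res→Out, Res→n6, n1→Out, n3→Out}.

4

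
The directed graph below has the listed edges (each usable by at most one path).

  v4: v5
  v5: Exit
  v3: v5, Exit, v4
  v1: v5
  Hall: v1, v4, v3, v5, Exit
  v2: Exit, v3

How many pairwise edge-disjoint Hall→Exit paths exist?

Assign every edge capacity 1; by Menger, the answer equals the max flow.
Path Hall→Exit (+1); total 1.
Path Hall→v3→Exit (+1); total 2.
Path Hall→v5→Exit (+1); total 3.
No residual Hall→Exit path; max flow = 3.
Certifying cut of size 3: {Hall→Exit, Hall→v3, v5→Exit}.

3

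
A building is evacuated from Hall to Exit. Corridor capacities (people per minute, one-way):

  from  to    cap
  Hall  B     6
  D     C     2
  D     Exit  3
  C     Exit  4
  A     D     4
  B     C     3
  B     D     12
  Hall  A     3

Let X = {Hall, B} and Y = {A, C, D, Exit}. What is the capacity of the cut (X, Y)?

Edges leaving {Hall, B}: Hall→A (3), B→C (3), B→D (12).
Cut capacity = 3 + 3 + 12 = 18.

18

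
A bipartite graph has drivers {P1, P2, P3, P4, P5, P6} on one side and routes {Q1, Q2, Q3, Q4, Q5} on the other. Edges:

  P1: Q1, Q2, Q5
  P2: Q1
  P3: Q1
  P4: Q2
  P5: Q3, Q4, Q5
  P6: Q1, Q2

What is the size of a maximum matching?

4

Unit-capacity flow: source→left, listed edges, right→sink; max matching = max flow.
Augmenting path P1→Q1 (+1); matched 1.
Augmenting path P4→Q2 (+1); matched 2.
Augmenting path P5→Q3 (+1); matched 3.
Augmenting path P2→Q1→P1→Q5 (+1); matched 4.
No augmenting path remains; maximum matching = 4.
König certificate: {P1, P5, Q1, Q2} is a vertex cover of size 4 (every listed pair touches it), so no matching can be larger.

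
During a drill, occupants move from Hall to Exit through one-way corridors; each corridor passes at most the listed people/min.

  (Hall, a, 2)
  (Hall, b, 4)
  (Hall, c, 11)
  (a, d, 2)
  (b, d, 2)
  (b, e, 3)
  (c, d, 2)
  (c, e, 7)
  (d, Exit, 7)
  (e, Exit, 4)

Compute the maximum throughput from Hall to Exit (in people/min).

Augment Hall→a→d→Exit: bottleneck 2, flow now 2.
Augment Hall→b→d→Exit: bottleneck 2, flow now 4.
Augment Hall→b→e→Exit: bottleneck 2, flow now 6.
Augment Hall→c→d→Exit: bottleneck 2, flow now 8.
Augment Hall→c→e→Exit: bottleneck 2, flow now 10.
No augmenting path remains; maximum flow = 10.
In the residual graph, reachable from Hall: {Hall, b, c, e}.
Min-cut edges: Hall→a (2), b→d (2), c→d (2), e→Exit (4); capacity 2 + 2 + 2 + 4 = 10.
This cut is saturated, so no flow can exceed 10.

10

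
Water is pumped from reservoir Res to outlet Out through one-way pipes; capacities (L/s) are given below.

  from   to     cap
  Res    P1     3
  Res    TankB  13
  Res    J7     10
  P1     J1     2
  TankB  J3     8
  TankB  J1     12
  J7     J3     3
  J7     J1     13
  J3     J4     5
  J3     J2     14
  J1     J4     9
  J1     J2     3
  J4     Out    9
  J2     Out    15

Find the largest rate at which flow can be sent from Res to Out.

Augment Res→P1→J1→J4→Out: bottleneck 2, flow now 2.
Augment Res→TankB→J3→J4→Out: bottleneck 5, flow now 7.
Augment Res→TankB→J3→J2→Out: bottleneck 3, flow now 10.
Augment Res→TankB→J1→J4→Out: bottleneck 2, flow now 12.
Augment Res→TankB→J1→J2→Out: bottleneck 3, flow now 15.
Augment Res→J7→J3→J2→Out: bottleneck 3, flow now 18.
Augment Res→J7→J1→J4→J3→J2→Out: bottleneck 5, flow now 23. (uses reverse residual edge)
No augmenting path remains; maximum flow = 23.
In the residual graph, reachable from Res: {Res, P1, TankB, J7, J1}.
Min-cut edges: TankB→J3 (8), J7→J3 (3), J1→J4 (9), J1→J2 (3); capacity 8 + 3 + 9 + 3 = 23.
This cut is saturated, so no flow can exceed 23.

23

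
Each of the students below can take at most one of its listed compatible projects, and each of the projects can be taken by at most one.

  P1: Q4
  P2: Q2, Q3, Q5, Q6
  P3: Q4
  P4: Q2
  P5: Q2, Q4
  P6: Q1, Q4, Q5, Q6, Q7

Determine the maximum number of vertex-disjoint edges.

Unit-capacity flow: source→left, listed edges, right→sink; max matching = max flow.
Augmenting path P1→Q4 (+1); matched 1.
Augmenting path P2→Q2 (+1); matched 2.
Augmenting path P6→Q1 (+1); matched 3.
Augmenting path P4→Q2→P2→Q3 (+1); matched 4.
No augmenting path remains; maximum matching = 4.
König certificate: {P2, P6, Q2, Q4} is a vertex cover of size 4 (every listed pair touches it), so no matching can be larger.

4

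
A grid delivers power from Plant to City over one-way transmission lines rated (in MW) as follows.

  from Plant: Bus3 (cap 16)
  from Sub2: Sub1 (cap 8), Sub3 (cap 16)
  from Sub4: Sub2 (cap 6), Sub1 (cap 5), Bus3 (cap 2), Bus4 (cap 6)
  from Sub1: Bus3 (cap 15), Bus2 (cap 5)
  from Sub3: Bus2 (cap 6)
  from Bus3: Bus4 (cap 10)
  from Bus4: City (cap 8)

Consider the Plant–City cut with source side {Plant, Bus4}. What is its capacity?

Edges leaving {Plant, Bus4}: Plant→Bus3 (16), Bus4→City (8).
Cut capacity = 16 + 8 = 24.

24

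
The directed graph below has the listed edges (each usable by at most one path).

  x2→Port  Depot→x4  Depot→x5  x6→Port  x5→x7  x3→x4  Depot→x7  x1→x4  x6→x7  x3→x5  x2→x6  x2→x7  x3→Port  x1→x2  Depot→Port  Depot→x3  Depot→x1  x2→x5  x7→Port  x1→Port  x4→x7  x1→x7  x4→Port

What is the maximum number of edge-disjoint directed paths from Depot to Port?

5

Assign every edge capacity 1; by Menger, the answer equals the max flow.
Path Depot→Port (+1); total 1.
Path Depot→x1→Port (+1); total 2.
Path Depot→x3→Port (+1); total 3.
Path Depot→x4→Port (+1); total 4.
Path Depot→x7→Port (+1); total 5.
No residual Depot→Port path; max flow = 5.
Certifying cut of size 5: {Depot→Port, Depot→x1, Depot→x3, Depot→x4, x7→Port}.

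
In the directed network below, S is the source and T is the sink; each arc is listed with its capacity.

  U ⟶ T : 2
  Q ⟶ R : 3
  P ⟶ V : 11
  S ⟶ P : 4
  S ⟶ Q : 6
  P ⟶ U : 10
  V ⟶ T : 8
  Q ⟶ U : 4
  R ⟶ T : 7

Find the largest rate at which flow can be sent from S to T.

Augment S→P→U→T: bottleneck 2, flow now 2.
Augment S→P→V→T: bottleneck 2, flow now 4.
Augment S→Q→R→T: bottleneck 3, flow now 7.
Augment S→Q→U→P→V→T: bottleneck 2, flow now 9. (uses reverse residual edge)
No augmenting path remains; maximum flow = 9.
In the residual graph, reachable from S: {S, Q, U}.
Min-cut edges: S→P (4), Q→R (3), U→T (2); capacity 4 + 3 + 2 = 9.
This cut is saturated, so no flow can exceed 9.

9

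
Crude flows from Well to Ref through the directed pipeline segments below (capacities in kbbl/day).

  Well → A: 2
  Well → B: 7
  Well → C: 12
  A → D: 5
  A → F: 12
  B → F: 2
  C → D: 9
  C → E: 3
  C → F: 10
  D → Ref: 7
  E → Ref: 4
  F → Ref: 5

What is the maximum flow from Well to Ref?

15

Augment Well→A→D→Ref: bottleneck 2, flow now 2.
Augment Well→B→F→Ref: bottleneck 2, flow now 4.
Augment Well→C→D→Ref: bottleneck 5, flow now 9.
Augment Well→C→E→Ref: bottleneck 3, flow now 12.
Augment Well→C→F→Ref: bottleneck 3, flow now 15.
No augmenting path remains; maximum flow = 15.
In the residual graph, reachable from Well: {Well, A, B, C, D, F}.
Min-cut edges: C→E (3), D→Ref (7), F→Ref (5); capacity 3 + 7 + 5 = 15.
This cut is saturated, so no flow can exceed 15.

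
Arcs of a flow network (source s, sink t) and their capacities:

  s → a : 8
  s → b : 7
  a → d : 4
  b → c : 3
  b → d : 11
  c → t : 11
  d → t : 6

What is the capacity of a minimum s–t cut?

Augment s→a→d→t: bottleneck 4, flow now 4.
Augment s→b→c→t: bottleneck 3, flow now 7.
Augment s→b→d→t: bottleneck 2, flow now 9.
No augmenting path remains; maximum flow = 9.
By max-flow min-cut, the minimum cut capacity equals the max flow.
In the residual graph, reachable from s: {s, a, b, d}.
Min-cut edges: b→c (3), d→t (6); capacity 3 + 6 = 9.

9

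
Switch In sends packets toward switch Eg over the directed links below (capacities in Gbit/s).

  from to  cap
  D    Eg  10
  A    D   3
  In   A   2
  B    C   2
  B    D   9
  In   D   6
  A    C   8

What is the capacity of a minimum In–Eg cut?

Augment In→D→Eg: bottleneck 6, flow now 6.
Augment In→A→D→Eg: bottleneck 2, flow now 8.
No augmenting path remains; maximum flow = 8.
By max-flow min-cut, the minimum cut capacity equals the max flow.
In the residual graph, reachable from In: {In}.
Min-cut edges: In→A (2), In→D (6); capacity 2 + 6 = 8.

8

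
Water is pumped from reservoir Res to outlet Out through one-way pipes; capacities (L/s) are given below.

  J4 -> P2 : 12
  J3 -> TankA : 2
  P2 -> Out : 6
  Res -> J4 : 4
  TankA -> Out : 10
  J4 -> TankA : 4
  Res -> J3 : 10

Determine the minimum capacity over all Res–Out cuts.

6

Augment Res→J4→TankA→Out: bottleneck 4, flow now 4.
Augment Res→J3→TankA→Out: bottleneck 2, flow now 6.
No augmenting path remains; maximum flow = 6.
By max-flow min-cut, the minimum cut capacity equals the max flow.
In the residual graph, reachable from Res: {Res, J3}.
Min-cut edges: Res→J4 (4), J3→TankA (2); capacity 4 + 2 = 6.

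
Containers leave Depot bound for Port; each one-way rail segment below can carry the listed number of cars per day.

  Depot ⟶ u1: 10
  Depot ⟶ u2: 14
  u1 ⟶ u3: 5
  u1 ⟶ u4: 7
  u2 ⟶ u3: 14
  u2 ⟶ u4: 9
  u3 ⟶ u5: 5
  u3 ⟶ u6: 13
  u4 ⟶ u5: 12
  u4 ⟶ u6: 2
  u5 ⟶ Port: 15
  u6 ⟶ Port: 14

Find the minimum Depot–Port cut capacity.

Augment Depot→u1→u3→u5→Port: bottleneck 5, flow now 5.
Augment Depot→u1→u4→u5→Port: bottleneck 5, flow now 10.
Augment Depot→u2→u3→u6→Port: bottleneck 13, flow now 23.
Augment Depot→u2→u4→u5→Port: bottleneck 1, flow now 24.
No augmenting path remains; maximum flow = 24.
By max-flow min-cut, the minimum cut capacity equals the max flow.
In the residual graph, reachable from Depot: {Depot}.
Min-cut edges: Depot→u1 (10), Depot→u2 (14); capacity 10 + 14 = 24.

24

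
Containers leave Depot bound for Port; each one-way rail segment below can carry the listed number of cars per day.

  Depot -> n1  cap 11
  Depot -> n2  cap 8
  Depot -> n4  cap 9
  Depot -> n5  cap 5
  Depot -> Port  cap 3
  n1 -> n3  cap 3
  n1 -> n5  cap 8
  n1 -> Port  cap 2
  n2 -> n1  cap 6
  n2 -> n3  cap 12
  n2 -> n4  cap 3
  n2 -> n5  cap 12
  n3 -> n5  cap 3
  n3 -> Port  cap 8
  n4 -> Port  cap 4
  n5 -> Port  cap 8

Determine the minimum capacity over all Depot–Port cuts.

Augment Depot→Port: bottleneck 3, flow now 3.
Augment Depot→n1→Port: bottleneck 2, flow now 5.
Augment Depot→n4→Port: bottleneck 4, flow now 9.
Augment Depot→n5→Port: bottleneck 5, flow now 14.
Augment Depot→n1→n3→Port: bottleneck 3, flow now 17.
Augment Depot→n1→n5→Port: bottleneck 3, flow now 20.
Augment Depot→n2→n3→Port: bottleneck 5, flow now 25.
No augmenting path remains; maximum flow = 25.
By max-flow min-cut, the minimum cut capacity equals the max flow.
In the residual graph, reachable from Depot: {Depot, n1, n2, n3, n4, n5}.
Min-cut edges: Depot→Port (3), n1→Port (2), n3→Port (8), n4→Port (4), n5→Port (8); capacity 3 + 2 + 8 + 4 + 8 = 25.

25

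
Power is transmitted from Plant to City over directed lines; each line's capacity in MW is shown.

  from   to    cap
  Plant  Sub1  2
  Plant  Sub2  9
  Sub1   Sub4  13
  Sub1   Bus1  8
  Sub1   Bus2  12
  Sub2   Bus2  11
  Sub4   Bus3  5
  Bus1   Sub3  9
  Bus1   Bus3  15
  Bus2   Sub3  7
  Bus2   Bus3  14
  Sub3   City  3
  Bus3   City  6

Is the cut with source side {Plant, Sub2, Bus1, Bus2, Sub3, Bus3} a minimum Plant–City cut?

No — its capacity is 11, but the minimum cut has capacity 9.

Given cut capacity: 2 + 3 + 6 = 11.
Augment Plant→Sub1→Sub4→Bus3→City: bottleneck 2, flow now 2.
Augment Plant→Sub2→Bus2→Sub3→City: bottleneck 3, flow now 5.
Augment Plant→Sub2→Bus2→Bus3→City: bottleneck 4, flow now 9.
No augmenting path remains; maximum flow = 9.
In the residual graph, reachable from Plant: {Plant, Sub1, Sub2, Sub4, Bus1, Bus2, Sub3, Bus3}.
Min-cut edges: Sub3→City (3), Bus3→City (6); capacity 3 + 6 = 9.
Cut capacity 11 exceeds the max flow 9, so it is not minimum.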